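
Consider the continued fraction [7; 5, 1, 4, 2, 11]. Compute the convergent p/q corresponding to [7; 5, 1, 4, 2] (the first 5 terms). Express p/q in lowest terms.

Build up convergents one term at a time:
a_0 = 7: 7/1
a_1 = 5: 36/5
a_2 = 1: 43/6
a_3 = 4: 208/29
a_4 = 2: 459/64

459/64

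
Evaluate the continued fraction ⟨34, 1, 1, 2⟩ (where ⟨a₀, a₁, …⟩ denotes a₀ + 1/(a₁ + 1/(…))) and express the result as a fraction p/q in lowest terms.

Starting at the tail and folding back:
Start with 2.
1 + 1/(2/1) = 1 + 1/2 = 3/2
1 + 1/(3/2) = 1 + 2/3 = 5/3
34 + 1/(5/3) = 34 + 3/5 = 173/5

173/5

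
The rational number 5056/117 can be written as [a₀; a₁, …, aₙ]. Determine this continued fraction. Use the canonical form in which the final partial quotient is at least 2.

[43; 4, 1, 2, 8]

Repeatedly divide and take the remainder:
5056 = 43·117 + 25, so a_0 = 43
117 = 4·25 + 17, so a_1 = 4
25 = 1·17 + 8, so a_2 = 1
17 = 2·8 + 1, so a_3 = 2
8 = 8·1 + 0, so a_4 = 8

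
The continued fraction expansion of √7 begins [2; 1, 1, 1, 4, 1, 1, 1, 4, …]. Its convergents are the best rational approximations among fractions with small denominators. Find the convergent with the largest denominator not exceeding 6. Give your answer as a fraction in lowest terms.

List convergents until the denominator exceeds the bound:
a_0 = 2: 2/1  (≤ bound)
a_1 = 1: 3/1  (≤ bound)
a_2 = 1: 5/2  (≤ bound)
a_3 = 1: 8/3  (≤ bound)
a_4 = 4: 37/14  (> 6, stop)

8/3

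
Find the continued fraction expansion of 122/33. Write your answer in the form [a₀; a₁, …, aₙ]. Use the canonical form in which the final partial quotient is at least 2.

122 ÷ 33 → quotient 3, remainder 23
33 ÷ 23 → quotient 1, remainder 10
23 ÷ 10 → quotient 2, remainder 3
10 ÷ 3 → quotient 3, remainder 1
3 ÷ 1 → quotient 3, remainder 0

[3; 1, 2, 3, 3]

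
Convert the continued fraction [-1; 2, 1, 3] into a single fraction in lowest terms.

-7/11

a_0 = -1: -1/1
a_1 = 2: -1/2
a_2 = 1: -2/3
a_3 = 3: -7/11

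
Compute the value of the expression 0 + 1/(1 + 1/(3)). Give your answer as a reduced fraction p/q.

Starting at the tail and folding back:
Start with 3.
1 + 1/(3/1) = 1 + 1/3 = 4/3
0 + 1/(4/3) = 0 + 3/4 = 3/4

3/4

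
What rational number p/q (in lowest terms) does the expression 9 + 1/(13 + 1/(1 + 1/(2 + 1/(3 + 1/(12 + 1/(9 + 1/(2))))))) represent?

Work from the innermost term outward:
Start with 2.
9 + 1/(2/1) = 9 + 1/2 = 19/2
12 + 1/(19/2) = 12 + 2/19 = 230/19
3 + 1/(230/19) = 3 + 19/230 = 709/230
2 + 1/(709/230) = 2 + 230/709 = 1648/709
1 + 1/(1648/709) = 1 + 709/1648 = 2357/1648
13 + 1/(2357/1648) = 13 + 1648/2357 = 32289/2357
9 + 1/(32289/2357) = 9 + 2357/32289 = 292958/32289

292958/32289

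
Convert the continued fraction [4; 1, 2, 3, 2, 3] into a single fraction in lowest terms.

a_0 = 4: 4/1
a_1 = 1: 5/1
a_2 = 2: 14/3
a_3 = 3: 47/10
a_4 = 2: 108/23
a_5 = 3: 371/79

371/79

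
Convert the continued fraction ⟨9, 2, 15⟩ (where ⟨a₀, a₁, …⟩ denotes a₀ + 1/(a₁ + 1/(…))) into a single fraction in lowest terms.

Work from the innermost term outward:
Start with 15.
2 + 1/(15/1) = 2 + 1/15 = 31/15
9 + 1/(31/15) = 9 + 15/31 = 294/31

294/31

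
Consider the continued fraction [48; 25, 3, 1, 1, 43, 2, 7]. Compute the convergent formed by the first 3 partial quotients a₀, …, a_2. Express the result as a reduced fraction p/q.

3651/76

a_0 = 48: 48/1
a_1 = 25: 1201/25
a_2 = 3: 3651/76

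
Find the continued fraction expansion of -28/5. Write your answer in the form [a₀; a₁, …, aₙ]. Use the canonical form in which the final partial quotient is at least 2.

[-6; 2, 2]

⌊-28/5⌋ = -6, remainder 2
⌊5/2⌋ = 2, remainder 1
⌊2/1⌋ = 2, remainder 0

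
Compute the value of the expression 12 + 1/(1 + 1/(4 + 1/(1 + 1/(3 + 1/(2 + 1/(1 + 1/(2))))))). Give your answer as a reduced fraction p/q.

2591/202

Work from the innermost term outward:
Start with 2.
1 + 1/(2/1) = 1 + 1/2 = 3/2
2 + 1/(3/2) = 2 + 2/3 = 8/3
3 + 1/(8/3) = 3 + 3/8 = 27/8
1 + 1/(27/8) = 1 + 8/27 = 35/27
4 + 1/(35/27) = 4 + 27/35 = 167/35
1 + 1/(167/35) = 1 + 35/167 = 202/167
12 + 1/(202/167) = 12 + 167/202 = 2591/202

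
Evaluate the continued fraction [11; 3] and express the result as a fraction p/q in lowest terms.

34/3

Start with 3.
11 + 1/(3/1) = 11 + 1/3 = 34/3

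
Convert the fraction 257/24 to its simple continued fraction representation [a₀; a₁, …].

257 ÷ 24 → quotient 10, remainder 17
24 ÷ 17 → quotient 1, remainder 7
17 ÷ 7 → quotient 2, remainder 3
7 ÷ 3 → quotient 2, remainder 1
3 ÷ 1 → quotient 3, remainder 0

[10; 1, 2, 2, 3]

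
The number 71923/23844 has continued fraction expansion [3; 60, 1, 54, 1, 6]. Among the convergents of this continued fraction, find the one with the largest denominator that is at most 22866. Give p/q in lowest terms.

10301/3415

List convergents until the denominator exceeds the bound:
a_0 = 3: 3/1  (≤ bound)
a_1 = 60: 181/60  (≤ bound)
a_2 = 1: 184/61  (≤ bound)
a_3 = 54: 10117/3354  (≤ bound)
a_4 = 1: 10301/3415  (≤ bound)
a_5 = 6: 71923/23844  (> 22866, stop)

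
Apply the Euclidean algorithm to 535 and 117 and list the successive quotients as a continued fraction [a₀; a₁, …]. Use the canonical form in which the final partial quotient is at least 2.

[4; 1, 1, 2, 1, 16]

535 ÷ 117 → quotient 4, remainder 67
117 ÷ 67 → quotient 1, remainder 50
67 ÷ 50 → quotient 1, remainder 17
50 ÷ 17 → quotient 2, remainder 16
17 ÷ 16 → quotient 1, remainder 1
16 ÷ 1 → quotient 16, remainder 0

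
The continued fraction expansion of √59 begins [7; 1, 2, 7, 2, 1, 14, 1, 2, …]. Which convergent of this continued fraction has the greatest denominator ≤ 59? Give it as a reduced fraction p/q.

361/47

a_0 = 7: 7/1  (≤ bound)
a_1 = 1: 8/1  (≤ bound)
a_2 = 2: 23/3  (≤ bound)
a_3 = 7: 169/22  (≤ bound)
a_4 = 2: 361/47  (≤ bound)
a_5 = 1: 530/69  (> 59, stop)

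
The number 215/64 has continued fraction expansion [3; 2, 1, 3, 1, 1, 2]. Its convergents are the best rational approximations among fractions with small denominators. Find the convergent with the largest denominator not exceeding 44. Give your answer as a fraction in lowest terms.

a_0 = 3: 3/1  (≤ bound)
a_1 = 2: 7/2  (≤ bound)
a_2 = 1: 10/3  (≤ bound)
a_3 = 3: 37/11  (≤ bound)
a_4 = 1: 47/14  (≤ bound)
a_5 = 1: 84/25  (≤ bound)
a_6 = 2: 215/64  (> 44, stop)

84/25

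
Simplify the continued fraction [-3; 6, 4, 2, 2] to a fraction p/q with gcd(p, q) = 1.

-389/137

Compute successive convergents:
a_0 = -3: -3/1
a_1 = 6: -17/6
a_2 = 4: -71/25
a_3 = 2: -159/56
a_4 = 2: -389/137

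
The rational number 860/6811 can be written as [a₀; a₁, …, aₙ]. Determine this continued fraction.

860 ÷ 6811 → quotient 0, remainder 860
6811 ÷ 860 → quotient 7, remainder 791
860 ÷ 791 → quotient 1, remainder 69
791 ÷ 69 → quotient 11, remainder 32
69 ÷ 32 → quotient 2, remainder 5
32 ÷ 5 → quotient 6, remainder 2
5 ÷ 2 → quotient 2, remainder 1
2 ÷ 1 → quotient 2, remainder 0

[0; 7, 1, 11, 2, 6, 2, 2]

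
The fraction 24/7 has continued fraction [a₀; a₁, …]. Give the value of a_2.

3

Repeatedly divide and take the remainder:
⌊24/7⌋ = 3, remainder 3
⌊7/3⌋ = 2, remainder 1
⌊3/1⌋ = 3, remainder 0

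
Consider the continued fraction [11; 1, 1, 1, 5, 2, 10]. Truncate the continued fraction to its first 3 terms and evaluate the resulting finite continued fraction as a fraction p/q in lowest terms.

Starting at the tail and folding back:
Start with 1.
1 + 1/(1/1) = 1 + 1/1 = 2/1
11 + 1/(2/1) = 11 + 1/2 = 23/2

23/2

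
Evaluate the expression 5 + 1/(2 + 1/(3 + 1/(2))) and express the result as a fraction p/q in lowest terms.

87/16

a_0 = 5: 5/1
a_1 = 2: 11/2
a_2 = 3: 38/7
a_3 = 2: 87/16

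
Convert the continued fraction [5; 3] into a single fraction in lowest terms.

Starting at the tail and folding back:
Start with 3.
5 + 1/(3/1) = 5 + 1/3 = 16/3

16/3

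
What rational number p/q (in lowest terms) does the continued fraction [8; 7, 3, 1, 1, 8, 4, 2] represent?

Compute successive convergents:
a_0 = 8: 8/1
a_1 = 7: 57/7
a_2 = 3: 179/22
a_3 = 1: 236/29
a_4 = 1: 415/51
a_5 = 8: 3556/437
a_6 = 4: 14639/1799
a_7 = 2: 32834/4035

32834/4035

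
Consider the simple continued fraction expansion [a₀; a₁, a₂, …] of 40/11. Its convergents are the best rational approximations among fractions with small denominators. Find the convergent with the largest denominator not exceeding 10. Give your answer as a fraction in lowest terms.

11/3

List convergents until the denominator exceeds the bound:
a_0 = 3: 3/1  (≤ bound)
a_1 = 1: 4/1  (≤ bound)
a_2 = 1: 7/2  (≤ bound)
a_3 = 1: 11/3  (≤ bound)
a_4 = 3: 40/11  (> 10, stop)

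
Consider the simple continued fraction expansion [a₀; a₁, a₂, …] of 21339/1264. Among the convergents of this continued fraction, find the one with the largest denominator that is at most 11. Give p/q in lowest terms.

135/8

List convergents until the denominator exceeds the bound:
a_0 = 16: 16/1  (≤ bound)
a_1 = 1: 17/1  (≤ bound)
a_2 = 7: 135/8  (≤ bound)
a_3 = 2: 287/17  (> 11, stop)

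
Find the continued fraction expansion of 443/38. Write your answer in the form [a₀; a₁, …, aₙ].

443 = 11·38 + 25, so a_0 = 11
38 = 1·25 + 13, so a_1 = 1
25 = 1·13 + 12, so a_2 = 1
13 = 1·12 + 1, so a_3 = 1
12 = 12·1 + 0, so a_4 = 12

[11; 1, 1, 1, 12]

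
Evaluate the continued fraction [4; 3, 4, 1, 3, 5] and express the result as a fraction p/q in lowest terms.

a_0 = 4: 4/1
a_1 = 3: 13/3
a_2 = 4: 56/13
a_3 = 1: 69/16
a_4 = 3: 263/61
a_5 = 5: 1384/321

1384/321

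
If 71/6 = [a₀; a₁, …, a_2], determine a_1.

Repeatedly divide and take the remainder:
⌊71/6⌋ = 11, remainder 5
⌊6/5⌋ = 1, remainder 1

1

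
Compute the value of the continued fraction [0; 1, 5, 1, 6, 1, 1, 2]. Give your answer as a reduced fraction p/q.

223/261

Build up convergents one term at a time:
a_0 = 0: 0/1
a_1 = 1: 1/1
a_2 = 5: 5/6
a_3 = 1: 6/7
a_4 = 6: 41/48
a_5 = 1: 47/55
a_6 = 1: 88/103
a_7 = 2: 223/261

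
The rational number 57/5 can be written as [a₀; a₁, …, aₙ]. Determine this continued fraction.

[11; 2, 2]

Run the Euclidean algorithm, recording each quotient:
57 = 11·5 + 2, so a_0 = 11
5 = 2·2 + 1, so a_1 = 2
2 = 2·1 + 0, so a_2 = 2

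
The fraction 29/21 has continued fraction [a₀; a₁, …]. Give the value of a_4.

29 ÷ 21 → quotient 1, remainder 8
21 ÷ 8 → quotient 2, remainder 5
8 ÷ 5 → quotient 1, remainder 3
5 ÷ 3 → quotient 1, remainder 2
3 ÷ 2 → quotient 1, remainder 1

1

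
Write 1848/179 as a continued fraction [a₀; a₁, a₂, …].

[10; 3, 11, 1, 1, 2]

⌊1848/179⌋ = 10, remainder 58
⌊179/58⌋ = 3, remainder 5
⌊58/5⌋ = 11, remainder 3
⌊5/3⌋ = 1, remainder 2
⌊3/2⌋ = 1, remainder 1
⌊2/1⌋ = 2, remainder 0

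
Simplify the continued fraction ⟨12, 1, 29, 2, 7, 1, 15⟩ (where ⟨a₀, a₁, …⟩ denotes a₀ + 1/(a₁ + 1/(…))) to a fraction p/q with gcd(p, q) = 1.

106681/8227

Use the convergent recurrence hₖ = aₖ·hₖ₋₁ + hₖ₋₂ (and likewise for the denominators kₖ):
a_0 = 12: 12/1
a_1 = 1: 13/1
a_2 = 29: 389/30
a_3 = 2: 791/61
a_4 = 7: 5926/457
a_5 = 1: 6717/518
a_6 = 15: 106681/8227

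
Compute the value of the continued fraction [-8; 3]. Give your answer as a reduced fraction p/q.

-23/3

Start with 3.
-8 + 1/(3/1) = -8 + 1/3 = -23/3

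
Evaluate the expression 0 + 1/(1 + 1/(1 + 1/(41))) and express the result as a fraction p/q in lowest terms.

42/83

a_0 = 0: 0/1
a_1 = 1: 1/1
a_2 = 1: 1/2
a_3 = 41: 42/83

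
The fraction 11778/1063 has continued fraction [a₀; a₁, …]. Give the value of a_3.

Repeatedly divide and take the remainder:
11778 ÷ 1063 → quotient 11, remainder 85
1063 ÷ 85 → quotient 12, remainder 43
85 ÷ 43 → quotient 1, remainder 42
43 ÷ 42 → quotient 1, remainder 1

1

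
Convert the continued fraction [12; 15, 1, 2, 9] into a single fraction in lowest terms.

Compute successive convergents:
a_0 = 12: 12/1
a_1 = 15: 181/15
a_2 = 1: 193/16
a_3 = 2: 567/47
a_4 = 9: 5296/439

5296/439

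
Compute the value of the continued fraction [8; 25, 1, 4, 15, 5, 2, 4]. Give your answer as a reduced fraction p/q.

781769/97250

a_0 = 8: 8/1
a_1 = 25: 201/25
a_2 = 1: 209/26
a_3 = 4: 1037/129
a_4 = 15: 15764/1961
a_5 = 5: 79857/9934
a_6 = 2: 175478/21829
a_7 = 4: 781769/97250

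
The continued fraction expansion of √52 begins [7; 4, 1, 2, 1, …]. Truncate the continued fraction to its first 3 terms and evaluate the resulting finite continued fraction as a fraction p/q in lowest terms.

36/5

a_0 = 7: 7/1
a_1 = 4: 29/4
a_2 = 1: 36/5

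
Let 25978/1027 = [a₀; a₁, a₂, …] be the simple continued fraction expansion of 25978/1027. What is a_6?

Apply division with remainder until the remainder is 0:
25978 ÷ 1027 → quotient 25, remainder 303
1027 ÷ 303 → quotient 3, remainder 118
303 ÷ 118 → quotient 2, remainder 67
118 ÷ 67 → quotient 1, remainder 51
67 ÷ 51 → quotient 1, remainder 16
51 ÷ 16 → quotient 3, remainder 3
16 ÷ 3 → quotient 5, remainder 1

5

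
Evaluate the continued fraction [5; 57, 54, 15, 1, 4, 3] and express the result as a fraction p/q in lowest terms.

3913173/779899

Starting at the tail and folding back:
Start with 3.
4 + 1/(3/1) = 4 + 1/3 = 13/3
1 + 1/(13/3) = 1 + 3/13 = 16/13
15 + 1/(16/13) = 15 + 13/16 = 253/16
54 + 1/(253/16) = 54 + 16/253 = 13678/253
57 + 1/(13678/253) = 57 + 253/13678 = 779899/13678
5 + 1/(779899/13678) = 5 + 13678/779899 = 3913173/779899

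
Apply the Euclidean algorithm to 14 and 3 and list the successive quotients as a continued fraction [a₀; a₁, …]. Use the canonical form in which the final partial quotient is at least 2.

Apply division with remainder until the remainder is 0:
⌊14/3⌋ = 4, remainder 2
⌊3/2⌋ = 1, remainder 1
⌊2/1⌋ = 2, remainder 0

[4; 1, 2]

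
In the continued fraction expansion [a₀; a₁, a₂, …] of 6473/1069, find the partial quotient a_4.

3

⌊6473/1069⌋ = 6, remainder 59
⌊1069/59⌋ = 18, remainder 7
⌊59/7⌋ = 8, remainder 3
⌊7/3⌋ = 2, remainder 1
⌊3/1⌋ = 3, remainder 0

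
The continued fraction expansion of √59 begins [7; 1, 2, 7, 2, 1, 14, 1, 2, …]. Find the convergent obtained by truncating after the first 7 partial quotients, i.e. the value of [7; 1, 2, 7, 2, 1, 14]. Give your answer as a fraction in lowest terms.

Collapse the nested fraction from the inside out:
Start with 14.
1 + 1/(14/1) = 1 + 1/14 = 15/14
2 + 1/(15/14) = 2 + 14/15 = 44/15
7 + 1/(44/15) = 7 + 15/44 = 323/44
2 + 1/(323/44) = 2 + 44/323 = 690/323
1 + 1/(690/323) = 1 + 323/690 = 1013/690
7 + 1/(1013/690) = 7 + 690/1013 = 7781/1013

7781/1013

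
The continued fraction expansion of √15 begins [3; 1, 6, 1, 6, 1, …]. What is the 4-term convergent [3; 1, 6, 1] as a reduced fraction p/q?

31/8

Start with 1.
6 + 1/(1/1) = 6 + 1/1 = 7/1
1 + 1/(7/1) = 1 + 1/7 = 8/7
3 + 1/(8/7) = 3 + 7/8 = 31/8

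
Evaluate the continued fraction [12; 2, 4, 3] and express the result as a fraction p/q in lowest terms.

361/29

Starting at the tail and folding back:
Start with 3.
4 + 1/(3/1) = 4 + 1/3 = 13/3
2 + 1/(13/3) = 2 + 3/13 = 29/13
12 + 1/(29/13) = 12 + 13/29 = 361/29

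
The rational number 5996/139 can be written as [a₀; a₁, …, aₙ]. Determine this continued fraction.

[43; 7, 3, 6]

Repeatedly divide and take the remainder:
⌊5996/139⌋ = 43, remainder 19
⌊139/19⌋ = 7, remainder 6
⌊19/6⌋ = 3, remainder 1
⌊6/1⌋ = 6, remainder 0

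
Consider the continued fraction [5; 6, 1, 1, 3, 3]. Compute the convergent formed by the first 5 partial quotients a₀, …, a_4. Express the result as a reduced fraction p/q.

237/46

Start with 3.
1 + 1/(3/1) = 1 + 1/3 = 4/3
1 + 1/(4/3) = 1 + 3/4 = 7/4
6 + 1/(7/4) = 6 + 4/7 = 46/7
5 + 1/(46/7) = 5 + 7/46 = 237/46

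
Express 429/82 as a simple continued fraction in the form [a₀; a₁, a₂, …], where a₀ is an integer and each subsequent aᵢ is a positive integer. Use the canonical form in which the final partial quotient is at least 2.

429 = 5·82 + 19, so a_0 = 5
82 = 4·19 + 6, so a_1 = 4
19 = 3·6 + 1, so a_2 = 3
6 = 6·1 + 0, so a_3 = 6

[5; 4, 3, 6]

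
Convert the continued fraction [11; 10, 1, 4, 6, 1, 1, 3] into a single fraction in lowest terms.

a_0 = 11: 11/1
a_1 = 10: 111/10
a_2 = 1: 122/11
a_3 = 4: 599/54
a_4 = 6: 3716/335
a_5 = 1: 4315/389
a_6 = 1: 8031/724
a_7 = 3: 28408/2561

28408/2561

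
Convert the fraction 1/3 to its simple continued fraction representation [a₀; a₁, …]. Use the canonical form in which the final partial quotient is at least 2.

[0; 3]

⌊1/3⌋ = 0, remainder 1
⌊3/1⌋ = 3, remainder 0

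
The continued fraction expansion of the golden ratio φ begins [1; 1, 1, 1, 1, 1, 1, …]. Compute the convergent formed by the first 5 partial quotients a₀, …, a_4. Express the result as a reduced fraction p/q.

8/5

Compute successive convergents:
a_0 = 1: 1/1
a_1 = 1: 2/1
a_2 = 1: 3/2
a_3 = 1: 5/3
a_4 = 1: 8/5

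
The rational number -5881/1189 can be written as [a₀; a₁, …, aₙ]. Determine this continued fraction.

Apply division with remainder until the remainder is 0:
-5881 = -5·1189 + 64, so a_0 = -5
1189 = 18·64 + 37, so a_1 = 18
64 = 1·37 + 27, so a_2 = 1
37 = 1·27 + 10, so a_3 = 1
27 = 2·10 + 7, so a_4 = 2
10 = 1·7 + 3, so a_5 = 1
7 = 2·3 + 1, so a_6 = 2
3 = 3·1 + 0, so a_7 = 3

[-5; 18, 1, 1, 2, 1, 2, 3]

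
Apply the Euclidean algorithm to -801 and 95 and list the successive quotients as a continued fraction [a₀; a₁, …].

Apply division with remainder until the remainder is 0:
-801 ÷ 95 → quotient -9, remainder 54
95 ÷ 54 → quotient 1, remainder 41
54 ÷ 41 → quotient 1, remainder 13
41 ÷ 13 → quotient 3, remainder 2
13 ÷ 2 → quotient 6, remainder 1
2 ÷ 1 → quotient 2, remainder 0

[-9; 1, 1, 3, 6, 2]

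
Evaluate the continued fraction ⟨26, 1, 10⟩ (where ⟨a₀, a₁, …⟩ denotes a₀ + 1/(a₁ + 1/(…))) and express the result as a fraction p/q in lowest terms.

Start with 10.
1 + 1/(10/1) = 1 + 1/10 = 11/10
26 + 1/(11/10) = 26 + 10/11 = 296/11

296/11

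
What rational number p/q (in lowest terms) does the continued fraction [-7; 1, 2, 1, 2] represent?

a_0 = -7: -7/1
a_1 = 1: -6/1
a_2 = 2: -19/3
a_3 = 1: -25/4
a_4 = 2: -69/11

-69/11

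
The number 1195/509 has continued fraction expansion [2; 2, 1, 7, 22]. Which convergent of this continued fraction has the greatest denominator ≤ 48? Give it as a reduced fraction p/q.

a_0 = 2: 2/1  (≤ bound)
a_1 = 2: 5/2  (≤ bound)
a_2 = 1: 7/3  (≤ bound)
a_3 = 7: 54/23  (≤ bound)
a_4 = 22: 1195/509  (> 48, stop)

54/23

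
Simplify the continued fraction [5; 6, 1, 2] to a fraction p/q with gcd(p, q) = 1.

103/20

Start with 2.
1 + 1/(2/1) = 1 + 1/2 = 3/2
6 + 1/(3/2) = 6 + 2/3 = 20/3
5 + 1/(20/3) = 5 + 3/20 = 103/20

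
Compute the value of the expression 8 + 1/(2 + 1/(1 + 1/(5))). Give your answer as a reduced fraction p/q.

142/17

Compute successive convergents:
a_0 = 8: 8/1
a_1 = 2: 17/2
a_2 = 1: 25/3
a_3 = 5: 142/17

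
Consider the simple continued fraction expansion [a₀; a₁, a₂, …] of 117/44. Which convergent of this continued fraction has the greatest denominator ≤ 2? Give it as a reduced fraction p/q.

a_0 = 2: 2/1  (≤ bound)
a_1 = 1: 3/1  (≤ bound)
a_2 = 1: 5/2  (≤ bound)
a_3 = 1: 8/3  (> 2, stop)

5/2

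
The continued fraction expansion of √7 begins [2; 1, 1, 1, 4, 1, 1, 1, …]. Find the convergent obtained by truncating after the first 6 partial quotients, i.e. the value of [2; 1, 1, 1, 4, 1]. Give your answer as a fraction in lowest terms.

45/17

Collapse the nested fraction from the inside out:
Start with 1.
4 + 1/(1/1) = 4 + 1/1 = 5/1
1 + 1/(5/1) = 1 + 1/5 = 6/5
1 + 1/(6/5) = 1 + 5/6 = 11/6
1 + 1/(11/6) = 1 + 6/11 = 17/11
2 + 1/(17/11) = 2 + 11/17 = 45/17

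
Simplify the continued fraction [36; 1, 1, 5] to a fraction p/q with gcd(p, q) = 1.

402/11

a_0 = 36: 36/1
a_1 = 1: 37/1
a_2 = 1: 73/2
a_3 = 5: 402/11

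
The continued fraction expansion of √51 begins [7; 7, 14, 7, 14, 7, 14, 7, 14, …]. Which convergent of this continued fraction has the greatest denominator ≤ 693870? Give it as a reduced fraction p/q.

499850/69993

a_0 = 7: 7/1  (≤ bound)
a_1 = 7: 50/7  (≤ bound)
a_2 = 14: 707/99  (≤ bound)
a_3 = 7: 4999/700  (≤ bound)
a_4 = 14: 70693/9899  (≤ bound)
a_5 = 7: 499850/69993  (≤ bound)
a_6 = 14: 7068593/989801  (> 693870, stop)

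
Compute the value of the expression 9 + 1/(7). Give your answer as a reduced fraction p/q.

64/7

Start with 7.
9 + 1/(7/1) = 9 + 1/7 = 64/7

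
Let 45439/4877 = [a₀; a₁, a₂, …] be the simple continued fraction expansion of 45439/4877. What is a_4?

⌊45439/4877⌋ = 9, remainder 1546
⌊4877/1546⌋ = 3, remainder 239
⌊1546/239⌋ = 6, remainder 112
⌊239/112⌋ = 2, remainder 15
⌊112/15⌋ = 7, remainder 7

7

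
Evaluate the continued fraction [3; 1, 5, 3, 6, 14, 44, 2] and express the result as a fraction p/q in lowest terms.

Start with 2.
44 + 1/(2/1) = 44 + 1/2 = 89/2
14 + 1/(89/2) = 14 + 2/89 = 1248/89
6 + 1/(1248/89) = 6 + 89/1248 = 7577/1248
3 + 1/(7577/1248) = 3 + 1248/7577 = 23979/7577
5 + 1/(23979/7577) = 5 + 7577/23979 = 127472/23979
1 + 1/(127472/23979) = 1 + 23979/127472 = 151451/127472
3 + 1/(151451/127472) = 3 + 127472/151451 = 581825/151451

581825/151451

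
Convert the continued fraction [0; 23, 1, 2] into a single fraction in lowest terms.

3/71

Start with 2.
1 + 1/(2/1) = 1 + 1/2 = 3/2
23 + 1/(3/2) = 23 + 2/3 = 71/3
0 + 1/(71/3) = 0 + 3/71 = 3/71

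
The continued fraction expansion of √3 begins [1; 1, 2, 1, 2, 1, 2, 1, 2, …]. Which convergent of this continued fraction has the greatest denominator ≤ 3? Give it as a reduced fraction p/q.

List convergents until the denominator exceeds the bound:
a_0 = 1: 1/1  (≤ bound)
a_1 = 1: 2/1  (≤ bound)
a_2 = 2: 5/3  (≤ bound)
a_3 = 1: 7/4  (> 3, stop)

5/3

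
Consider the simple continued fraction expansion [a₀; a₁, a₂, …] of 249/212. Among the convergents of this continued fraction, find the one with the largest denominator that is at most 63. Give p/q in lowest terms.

a_0 = 1: 1/1  (≤ bound)
a_1 = 5: 6/5  (≤ bound)
a_2 = 1: 7/6  (≤ bound)
a_3 = 2: 20/17  (≤ bound)
a_4 = 1: 27/23  (≤ bound)
a_5 = 2: 74/63  (≤ bound)
a_6 = 3: 249/212  (> 63, stop)

74/63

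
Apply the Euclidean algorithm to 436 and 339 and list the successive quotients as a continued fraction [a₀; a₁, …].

[1; 3, 2, 48]

436 ÷ 339 → quotient 1, remainder 97
339 ÷ 97 → quotient 3, remainder 48
97 ÷ 48 → quotient 2, remainder 1
48 ÷ 1 → quotient 48, remainder 0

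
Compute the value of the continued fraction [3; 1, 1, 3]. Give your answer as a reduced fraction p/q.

Start with 3.
1 + 1/(3/1) = 1 + 1/3 = 4/3
1 + 1/(4/3) = 1 + 3/4 = 7/4
3 + 1/(7/4) = 3 + 4/7 = 25/7

25/7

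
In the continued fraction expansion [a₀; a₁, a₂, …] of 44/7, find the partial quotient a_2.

Run the Euclidean algorithm, recording each quotient:
⌊44/7⌋ = 6, remainder 2
⌊7/2⌋ = 3, remainder 1
⌊2/1⌋ = 2, remainder 0

2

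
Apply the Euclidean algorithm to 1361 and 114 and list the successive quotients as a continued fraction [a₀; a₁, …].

1361 = 11·114 + 107, so a_0 = 11
114 = 1·107 + 7, so a_1 = 1
107 = 15·7 + 2, so a_2 = 15
7 = 3·2 + 1, so a_3 = 3
2 = 2·1 + 0, so a_4 = 2

[11; 1, 15, 3, 2]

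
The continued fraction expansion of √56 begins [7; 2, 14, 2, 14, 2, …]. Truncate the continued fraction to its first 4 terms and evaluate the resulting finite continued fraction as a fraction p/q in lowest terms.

a_0 = 7: 7/1
a_1 = 2: 15/2
a_2 = 14: 217/29
a_3 = 2: 449/60

449/60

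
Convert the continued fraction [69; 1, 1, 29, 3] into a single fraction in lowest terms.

Collapse the nested fraction from the inside out:
Start with 3.
29 + 1/(3/1) = 29 + 1/3 = 88/3
1 + 1/(88/3) = 1 + 3/88 = 91/88
1 + 1/(91/88) = 1 + 88/91 = 179/91
69 + 1/(179/91) = 69 + 91/179 = 12442/179

12442/179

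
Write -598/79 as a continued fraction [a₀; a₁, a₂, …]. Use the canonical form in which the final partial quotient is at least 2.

[-8; 2, 3, 11]

Run the Euclidean algorithm, recording each quotient:
-598 ÷ 79 → quotient -8, remainder 34
79 ÷ 34 → quotient 2, remainder 11
34 ÷ 11 → quotient 3, remainder 1
11 ÷ 1 → quotient 11, remainder 0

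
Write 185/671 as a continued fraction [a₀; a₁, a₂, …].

[0; 3, 1, 1, 1, 2, 7, 3]

185 = 0·671 + 185, so a_0 = 0
671 = 3·185 + 116, so a_1 = 3
185 = 1·116 + 69, so a_2 = 1
116 = 1·69 + 47, so a_3 = 1
69 = 1·47 + 22, so a_4 = 1
47 = 2·22 + 3, so a_5 = 2
22 = 7·3 + 1, so a_6 = 7
3 = 3·1 + 0, so a_7 = 3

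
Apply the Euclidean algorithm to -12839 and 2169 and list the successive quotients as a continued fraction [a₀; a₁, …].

[-6; 12, 2, 1, 1, 6, 2, 2]

Run the Euclidean algorithm, recording each quotient:
⌊-12839/2169⌋ = -6, remainder 175
⌊2169/175⌋ = 12, remainder 69
⌊175/69⌋ = 2, remainder 37
⌊69/37⌋ = 1, remainder 32
⌊37/32⌋ = 1, remainder 5
⌊32/5⌋ = 6, remainder 2
⌊5/2⌋ = 2, remainder 1
⌊2/1⌋ = 2, remainder 0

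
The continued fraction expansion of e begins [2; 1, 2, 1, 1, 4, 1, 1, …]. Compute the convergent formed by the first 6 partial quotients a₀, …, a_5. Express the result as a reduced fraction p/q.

Starting at the tail and folding back:
Start with 4.
1 + 1/(4/1) = 1 + 1/4 = 5/4
1 + 1/(5/4) = 1 + 4/5 = 9/5
2 + 1/(9/5) = 2 + 5/9 = 23/9
1 + 1/(23/9) = 1 + 9/23 = 32/23
2 + 1/(32/23) = 2 + 23/32 = 87/32

87/32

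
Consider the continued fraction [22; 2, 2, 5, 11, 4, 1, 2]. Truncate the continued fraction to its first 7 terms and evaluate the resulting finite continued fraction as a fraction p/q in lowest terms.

a_0 = 22: 22/1
a_1 = 2: 45/2
a_2 = 2: 112/5
a_3 = 5: 605/27
a_4 = 11: 6767/302
a_5 = 4: 27673/1235
a_6 = 1: 34440/1537

34440/1537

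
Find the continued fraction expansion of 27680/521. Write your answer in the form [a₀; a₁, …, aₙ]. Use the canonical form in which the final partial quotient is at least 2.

[53; 7, 1, 3, 2, 7]

27680 ÷ 521 → quotient 53, remainder 67
521 ÷ 67 → quotient 7, remainder 52
67 ÷ 52 → quotient 1, remainder 15
52 ÷ 15 → quotient 3, remainder 7
15 ÷ 7 → quotient 2, remainder 1
7 ÷ 1 → quotient 7, remainder 0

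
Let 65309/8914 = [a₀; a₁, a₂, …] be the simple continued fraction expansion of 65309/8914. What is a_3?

12

65309 = 7·8914 + 2911, so a_0 = 7
8914 = 3·2911 + 181, so a_1 = 3
2911 = 16·181 + 15, so a_2 = 16
181 = 12·15 + 1, so a_3 = 12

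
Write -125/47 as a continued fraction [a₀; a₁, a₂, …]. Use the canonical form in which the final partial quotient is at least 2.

Apply division with remainder until the remainder is 0:
-125 = -3·47 + 16, so a_0 = -3
47 = 2·16 + 15, so a_1 = 2
16 = 1·15 + 1, so a_2 = 1
15 = 15·1 + 0, so a_3 = 15

[-3; 2, 1, 15]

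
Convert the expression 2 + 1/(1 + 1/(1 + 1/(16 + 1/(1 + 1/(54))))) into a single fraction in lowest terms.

4835/1923

Starting at the tail and folding back:
Start with 54.
1 + 1/(54/1) = 1 + 1/54 = 55/54
16 + 1/(55/54) = 16 + 54/55 = 934/55
1 + 1/(934/55) = 1 + 55/934 = 989/934
1 + 1/(989/934) = 1 + 934/989 = 1923/989
2 + 1/(1923/989) = 2 + 989/1923 = 4835/1923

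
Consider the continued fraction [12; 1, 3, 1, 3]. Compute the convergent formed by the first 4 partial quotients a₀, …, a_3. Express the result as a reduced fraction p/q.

Work from the innermost term outward:
Start with 1.
3 + 1/(1/1) = 3 + 1/1 = 4/1
1 + 1/(4/1) = 1 + 1/4 = 5/4
12 + 1/(5/4) = 12 + 4/5 = 64/5

64/5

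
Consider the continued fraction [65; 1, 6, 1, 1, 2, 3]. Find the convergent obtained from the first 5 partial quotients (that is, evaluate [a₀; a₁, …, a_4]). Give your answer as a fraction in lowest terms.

988/15

a_0 = 65: 65/1
a_1 = 1: 66/1
a_2 = 6: 461/7
a_3 = 1: 527/8
a_4 = 1: 988/15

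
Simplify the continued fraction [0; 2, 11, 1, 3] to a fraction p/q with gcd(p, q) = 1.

47/98

a_0 = 0: 0/1
a_1 = 2: 1/2
a_2 = 11: 11/23
a_3 = 1: 12/25
a_4 = 3: 47/98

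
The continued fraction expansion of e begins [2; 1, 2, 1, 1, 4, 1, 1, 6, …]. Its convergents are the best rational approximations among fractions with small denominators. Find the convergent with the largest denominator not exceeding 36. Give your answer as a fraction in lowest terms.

87/32

a_0 = 2: 2/1  (≤ bound)
a_1 = 1: 3/1  (≤ bound)
a_2 = 2: 8/3  (≤ bound)
a_3 = 1: 11/4  (≤ bound)
a_4 = 1: 19/7  (≤ bound)
a_5 = 4: 87/32  (≤ bound)
a_6 = 1: 106/39  (> 36, stop)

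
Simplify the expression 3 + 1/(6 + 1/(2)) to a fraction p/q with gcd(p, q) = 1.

Compute successive convergents:
a_0 = 3: 3/1
a_1 = 6: 19/6
a_2 = 2: 41/13

41/13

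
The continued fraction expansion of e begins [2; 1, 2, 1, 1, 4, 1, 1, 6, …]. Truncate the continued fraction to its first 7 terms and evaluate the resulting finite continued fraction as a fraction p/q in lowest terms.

106/39

Compute successive convergents:
a_0 = 2: 2/1
a_1 = 1: 3/1
a_2 = 2: 8/3
a_3 = 1: 11/4
a_4 = 1: 19/7
a_5 = 4: 87/32
a_6 = 1: 106/39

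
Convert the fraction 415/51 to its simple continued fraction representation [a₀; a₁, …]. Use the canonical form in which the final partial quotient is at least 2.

415 = 8·51 + 7, so a_0 = 8
51 = 7·7 + 2, so a_1 = 7
7 = 3·2 + 1, so a_2 = 3
2 = 2·1 + 0, so a_3 = 2

[8; 7, 3, 2]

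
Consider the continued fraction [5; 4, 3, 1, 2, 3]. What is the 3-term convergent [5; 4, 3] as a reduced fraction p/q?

68/13

a_0 = 5: 5/1
a_1 = 4: 21/4
a_2 = 3: 68/13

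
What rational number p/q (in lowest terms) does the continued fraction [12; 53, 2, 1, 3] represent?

7055/587

Starting at the tail and folding back:
Start with 3.
1 + 1/(3/1) = 1 + 1/3 = 4/3
2 + 1/(4/3) = 2 + 3/4 = 11/4
53 + 1/(11/4) = 53 + 4/11 = 587/11
12 + 1/(587/11) = 12 + 11/587 = 7055/587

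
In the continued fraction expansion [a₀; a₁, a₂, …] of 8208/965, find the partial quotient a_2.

Repeatedly divide and take the remainder:
8208 ÷ 965 → quotient 8, remainder 488
965 ÷ 488 → quotient 1, remainder 477
488 ÷ 477 → quotient 1, remainder 11

1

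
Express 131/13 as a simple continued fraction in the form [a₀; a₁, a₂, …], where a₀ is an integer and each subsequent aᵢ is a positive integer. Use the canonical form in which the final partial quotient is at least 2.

⌊131/13⌋ = 10, remainder 1
⌊13/1⌋ = 13, remainder 0

[10; 13]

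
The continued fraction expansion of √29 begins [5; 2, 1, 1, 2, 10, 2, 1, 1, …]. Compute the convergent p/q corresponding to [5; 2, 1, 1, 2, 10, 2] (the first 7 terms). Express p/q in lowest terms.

1524/283

a_0 = 5: 5/1
a_1 = 2: 11/2
a_2 = 1: 16/3
a_3 = 1: 27/5
a_4 = 2: 70/13
a_5 = 10: 727/135
a_6 = 2: 1524/283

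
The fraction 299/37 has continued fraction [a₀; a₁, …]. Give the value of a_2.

Repeatedly divide and take the remainder:
299 = 8·37 + 3, so a_0 = 8
37 = 12·3 + 1, so a_1 = 12
3 = 3·1 + 0, so a_2 = 3

3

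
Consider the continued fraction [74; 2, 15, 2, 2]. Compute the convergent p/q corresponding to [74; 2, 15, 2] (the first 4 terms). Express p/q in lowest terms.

4767/64

a_0 = 74: 74/1
a_1 = 2: 149/2
a_2 = 15: 2309/31
a_3 = 2: 4767/64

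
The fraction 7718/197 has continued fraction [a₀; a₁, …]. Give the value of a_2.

1

7718 = 39·197 + 35, so a_0 = 39
197 = 5·35 + 22, so a_1 = 5
35 = 1·22 + 13, so a_2 = 1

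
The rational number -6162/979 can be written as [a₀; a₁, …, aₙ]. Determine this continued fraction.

[-7; 1, 2, 2, 1, 1, 57]

Repeatedly divide and take the remainder:
-6162 = -7·979 + 691, so a_0 = -7
979 = 1·691 + 288, so a_1 = 1
691 = 2·288 + 115, so a_2 = 2
288 = 2·115 + 58, so a_3 = 2
115 = 1·58 + 57, so a_4 = 1
58 = 1·57 + 1, so a_5 = 1
57 = 57·1 + 0, so a_6 = 57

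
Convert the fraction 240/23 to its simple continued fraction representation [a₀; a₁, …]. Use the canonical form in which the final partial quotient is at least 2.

240 = 10·23 + 10, so a_0 = 10
23 = 2·10 + 3, so a_1 = 2
10 = 3·3 + 1, so a_2 = 3
3 = 3·1 + 0, so a_3 = 3

[10; 2, 3, 3]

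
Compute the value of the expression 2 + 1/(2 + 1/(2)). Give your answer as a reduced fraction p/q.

Start with 2.
2 + 1/(2/1) = 2 + 1/2 = 5/2
2 + 1/(5/2) = 2 + 2/5 = 12/5

12/5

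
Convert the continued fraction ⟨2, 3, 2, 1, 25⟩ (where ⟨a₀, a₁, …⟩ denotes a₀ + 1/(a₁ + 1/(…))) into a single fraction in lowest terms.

Start with 25.
1 + 1/(25/1) = 1 + 1/25 = 26/25
2 + 1/(26/25) = 2 + 25/26 = 77/26
3 + 1/(77/26) = 3 + 26/77 = 257/77
2 + 1/(257/77) = 2 + 77/257 = 591/257

591/257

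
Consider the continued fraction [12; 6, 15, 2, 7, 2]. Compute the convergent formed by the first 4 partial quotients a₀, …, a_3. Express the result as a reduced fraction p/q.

a_0 = 12: 12/1
a_1 = 6: 73/6
a_2 = 15: 1107/91
a_3 = 2: 2287/188

2287/188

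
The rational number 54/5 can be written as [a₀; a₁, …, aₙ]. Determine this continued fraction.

Run the Euclidean algorithm, recording each quotient:
54 ÷ 5 → quotient 10, remainder 4
5 ÷ 4 → quotient 1, remainder 1
4 ÷ 1 → quotient 4, remainder 0

[10; 1, 4]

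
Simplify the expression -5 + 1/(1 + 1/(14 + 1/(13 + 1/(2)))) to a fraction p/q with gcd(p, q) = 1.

a_0 = -5: -5/1
a_1 = 1: -4/1
a_2 = 14: -61/15
a_3 = 13: -797/196
a_4 = 2: -1655/407

-1655/407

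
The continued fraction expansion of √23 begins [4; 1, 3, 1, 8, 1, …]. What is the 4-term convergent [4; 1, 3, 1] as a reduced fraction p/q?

24/5

a_0 = 4: 4/1
a_1 = 1: 5/1
a_2 = 3: 19/4
a_3 = 1: 24/5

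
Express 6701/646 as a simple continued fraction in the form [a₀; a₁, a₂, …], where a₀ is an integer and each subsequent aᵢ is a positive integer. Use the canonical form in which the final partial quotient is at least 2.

Run the Euclidean algorithm, recording each quotient:
⌊6701/646⌋ = 10, remainder 241
⌊646/241⌋ = 2, remainder 164
⌊241/164⌋ = 1, remainder 77
⌊164/77⌋ = 2, remainder 10
⌊77/10⌋ = 7, remainder 7
⌊10/7⌋ = 1, remainder 3
⌊7/3⌋ = 2, remainder 1
⌊3/1⌋ = 3, remainder 0

[10; 2, 1, 2, 7, 1, 2, 3]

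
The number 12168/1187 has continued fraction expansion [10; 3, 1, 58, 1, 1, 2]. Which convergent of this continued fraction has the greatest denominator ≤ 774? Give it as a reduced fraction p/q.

a_0 = 10: 10/1  (≤ bound)
a_1 = 3: 31/3  (≤ bound)
a_2 = 1: 41/4  (≤ bound)
a_3 = 58: 2409/235  (≤ bound)
a_4 = 1: 2450/239  (≤ bound)
a_5 = 1: 4859/474  (≤ bound)
a_6 = 2: 12168/1187  (> 774, stop)

4859/474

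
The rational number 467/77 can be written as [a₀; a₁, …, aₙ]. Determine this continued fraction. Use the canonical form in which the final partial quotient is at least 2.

[6; 15, 2, 2]

Repeatedly divide and take the remainder:
⌊467/77⌋ = 6, remainder 5
⌊77/5⌋ = 15, remainder 2
⌊5/2⌋ = 2, remainder 1
⌊2/1⌋ = 2, remainder 0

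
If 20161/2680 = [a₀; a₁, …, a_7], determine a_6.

Repeatedly divide and take the remainder:
20161 ÷ 2680 → quotient 7, remainder 1401
2680 ÷ 1401 → quotient 1, remainder 1279
1401 ÷ 1279 → quotient 1, remainder 122
1279 ÷ 122 → quotient 10, remainder 59
122 ÷ 59 → quotient 2, remainder 4
59 ÷ 4 → quotient 14, remainder 3
4 ÷ 3 → quotient 1, remainder 1

1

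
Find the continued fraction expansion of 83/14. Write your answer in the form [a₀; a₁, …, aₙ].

[5; 1, 13]

Apply division with remainder until the remainder is 0:
⌊83/14⌋ = 5, remainder 13
⌊14/13⌋ = 1, remainder 1
⌊13/1⌋ = 13, remainder 0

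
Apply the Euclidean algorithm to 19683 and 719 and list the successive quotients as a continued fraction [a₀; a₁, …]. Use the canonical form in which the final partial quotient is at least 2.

Apply division with remainder until the remainder is 0:
19683 = 27·719 + 270, so a_0 = 27
719 = 2·270 + 179, so a_1 = 2
270 = 1·179 + 91, so a_2 = 1
179 = 1·91 + 88, so a_3 = 1
91 = 1·88 + 3, so a_4 = 1
88 = 29·3 + 1, so a_5 = 29
3 = 3·1 + 0, so a_6 = 3

[27; 2, 1, 1, 1, 29, 3]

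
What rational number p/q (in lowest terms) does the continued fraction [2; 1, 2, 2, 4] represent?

84/31

Start with 4.
2 + 1/(4/1) = 2 + 1/4 = 9/4
2 + 1/(9/4) = 2 + 4/9 = 22/9
1 + 1/(22/9) = 1 + 9/22 = 31/22
2 + 1/(31/22) = 2 + 22/31 = 84/31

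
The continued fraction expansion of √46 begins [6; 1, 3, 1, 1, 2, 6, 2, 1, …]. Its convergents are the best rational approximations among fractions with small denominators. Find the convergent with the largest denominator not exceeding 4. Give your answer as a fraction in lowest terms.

a_0 = 6: 6/1  (≤ bound)
a_1 = 1: 7/1  (≤ bound)
a_2 = 3: 27/4  (≤ bound)
a_3 = 1: 34/5  (> 4, stop)

27/4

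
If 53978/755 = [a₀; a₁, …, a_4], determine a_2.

41

⌊53978/755⌋ = 71, remainder 373
⌊755/373⌋ = 2, remainder 9
⌊373/9⌋ = 41, remainder 4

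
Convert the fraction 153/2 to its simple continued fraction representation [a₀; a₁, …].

Run the Euclidean algorithm, recording each quotient:
153 = 76·2 + 1, so a_0 = 76
2 = 2·1 + 0, so a_1 = 2

[76; 2]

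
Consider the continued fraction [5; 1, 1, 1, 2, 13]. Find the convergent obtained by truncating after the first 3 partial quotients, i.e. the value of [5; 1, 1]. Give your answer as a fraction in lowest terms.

11/2

Work from the innermost term outward:
Start with 1.
1 + 1/(1/1) = 1 + 1/1 = 2/1
5 + 1/(2/1) = 5 + 1/2 = 11/2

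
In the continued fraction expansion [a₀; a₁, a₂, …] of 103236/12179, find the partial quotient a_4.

⌊103236/12179⌋ = 8, remainder 5804
⌊12179/5804⌋ = 2, remainder 571
⌊5804/571⌋ = 10, remainder 94
⌊571/94⌋ = 6, remainder 7
⌊94/7⌋ = 13, remainder 3

13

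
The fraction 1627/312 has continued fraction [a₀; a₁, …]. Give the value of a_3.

1

Run the Euclidean algorithm, recording each quotient:
1627 = 5·312 + 67, so a_0 = 5
312 = 4·67 + 44, so a_1 = 4
67 = 1·44 + 23, so a_2 = 1
44 = 1·23 + 21, so a_3 = 1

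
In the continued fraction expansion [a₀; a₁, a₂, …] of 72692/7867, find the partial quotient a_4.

1

⌊72692/7867⌋ = 9, remainder 1889
⌊7867/1889⌋ = 4, remainder 311
⌊1889/311⌋ = 6, remainder 23
⌊311/23⌋ = 13, remainder 12
⌊23/12⌋ = 1, remainder 11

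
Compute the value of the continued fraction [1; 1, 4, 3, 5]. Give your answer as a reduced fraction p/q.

154/85

a_0 = 1: 1/1
a_1 = 1: 2/1
a_2 = 4: 9/5
a_3 = 3: 29/16
a_4 = 5: 154/85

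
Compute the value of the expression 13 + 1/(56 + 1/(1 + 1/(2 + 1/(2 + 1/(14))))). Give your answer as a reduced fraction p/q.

Start with 14.
2 + 1/(14/1) = 2 + 1/14 = 29/14
2 + 1/(29/14) = 2 + 14/29 = 72/29
1 + 1/(72/29) = 1 + 29/72 = 101/72
56 + 1/(101/72) = 56 + 72/101 = 5728/101
13 + 1/(5728/101) = 13 + 101/5728 = 74565/5728

74565/5728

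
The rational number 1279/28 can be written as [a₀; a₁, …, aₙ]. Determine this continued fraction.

Apply division with remainder until the remainder is 0:
⌊1279/28⌋ = 45, remainder 19
⌊28/19⌋ = 1, remainder 9
⌊19/9⌋ = 2, remainder 1
⌊9/1⌋ = 9, remainder 0

[45; 1, 2, 9]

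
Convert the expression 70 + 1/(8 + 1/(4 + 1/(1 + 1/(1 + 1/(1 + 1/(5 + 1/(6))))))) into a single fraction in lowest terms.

Start with 6.
5 + 1/(6/1) = 5 + 1/6 = 31/6
1 + 1/(31/6) = 1 + 6/31 = 37/31
1 + 1/(37/31) = 1 + 31/37 = 68/37
1 + 1/(68/37) = 1 + 37/68 = 105/68
4 + 1/(105/68) = 4 + 68/105 = 488/105
8 + 1/(488/105) = 8 + 105/488 = 4009/488
70 + 1/(4009/488) = 70 + 488/4009 = 281118/4009

281118/4009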